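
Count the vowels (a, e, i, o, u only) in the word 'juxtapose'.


Vowels in 'juxtapose': u, a, o, e = 4 vowels.

4


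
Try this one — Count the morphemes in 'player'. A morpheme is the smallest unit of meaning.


Decomposition: play (root) + -er (suffix) = 2 morpheme(s)

2 morphemes


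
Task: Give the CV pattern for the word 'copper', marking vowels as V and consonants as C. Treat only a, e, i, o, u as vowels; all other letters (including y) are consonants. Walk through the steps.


Letter mapping: c = C, o = V, p = C, p = C, e = V, r = C.

CVCCVC


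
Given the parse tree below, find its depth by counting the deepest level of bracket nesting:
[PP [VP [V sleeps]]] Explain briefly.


Count bracket nesting levels:
'[' at pos 0: depth = 1
'[' at pos 4: depth = 2
'[' at pos 8: depth = 3
Maximum depth reached: 3

3


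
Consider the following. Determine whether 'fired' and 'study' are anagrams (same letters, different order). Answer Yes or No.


Sorted letters of 'fired': 'defir'
Sorted letters of 'study': 'dstuy'
They do not match.

No


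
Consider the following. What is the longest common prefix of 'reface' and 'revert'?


Compare from the start: 2 characters match: 're'. Mismatch at position 3: 'f' vs 'v'.

re


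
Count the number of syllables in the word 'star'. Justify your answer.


Break 'star' into syllables: star -> star = 1 syllable

1 syllable


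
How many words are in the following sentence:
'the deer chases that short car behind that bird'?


Split into words: the | deer | chases | that | short | car | behind | that | bird = 9 words.

9


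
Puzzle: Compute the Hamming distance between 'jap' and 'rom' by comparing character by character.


Alignment:
Position 1: 'j' vs 'r' = DIFFER
Position 2: 'a' vs 'o' = DIFFER
Position 3: 'p' vs 'm' = DIFFER
Total differences: 3

3


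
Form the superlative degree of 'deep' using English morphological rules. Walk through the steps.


Apply superlative formation (add -est): 'deep' -> 'deepest'.

deepest


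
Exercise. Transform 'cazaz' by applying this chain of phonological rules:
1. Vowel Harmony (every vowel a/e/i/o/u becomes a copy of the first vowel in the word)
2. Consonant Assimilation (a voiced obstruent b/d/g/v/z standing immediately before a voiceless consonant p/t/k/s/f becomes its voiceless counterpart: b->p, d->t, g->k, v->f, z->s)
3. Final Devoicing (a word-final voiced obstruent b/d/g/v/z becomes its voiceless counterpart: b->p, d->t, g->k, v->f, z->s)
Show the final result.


Starting form: 'cazaz'
Rule 1: Vowel Harmony: all vowels already match. No change.
Rule 2: Consonant Assimilation: no voiced obstruent (b/d/g/v/z) stands immediately before a voiceless consonant (p/t/k/s/f). No change.
Rule 3: Final Devoicing: word-final voiced obstruent 'z' becomes voiceless 's'. 'cazaz' -> 'cazas'
Final form: 'cazas'

cazas


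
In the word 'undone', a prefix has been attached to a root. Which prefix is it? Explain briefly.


The word 'undone' = 'un' (prefix) + 'done' (root). The prefix is 'un'.

un


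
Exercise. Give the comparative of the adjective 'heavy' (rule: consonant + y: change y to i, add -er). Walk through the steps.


Apply comparative formation (consonant + y: change y to i, add -er): 'heavy' -> 'heavier'.

heavier


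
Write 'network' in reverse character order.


Reverse 'network' character by character: 'krowten'.

krowten


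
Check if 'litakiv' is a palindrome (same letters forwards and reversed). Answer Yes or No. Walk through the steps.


Forward: 'litakiv'
Reversed: 'vikatil'
They differ.

No


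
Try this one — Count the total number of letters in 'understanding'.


Spell out 'understanding' and number each letter: u(1), n(2), d(3), e(4), r(5), s(6), t(7), a(8), n(9), d(10), i(11), n(12), g(13). Total: 13 letters.

13


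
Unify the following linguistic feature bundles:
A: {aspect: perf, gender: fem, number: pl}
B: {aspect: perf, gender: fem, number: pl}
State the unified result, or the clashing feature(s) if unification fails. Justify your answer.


Compare features:
aspect: A=perf vs B=perf -> unified: perf
gender: A=fem vs B=fem -> unified: fem
number: A=pl vs B=pl -> unified: pl
No clashes found.

Unified: {aspect: perf, gender: fem, number: pl}


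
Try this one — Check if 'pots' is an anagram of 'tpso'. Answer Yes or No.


Sorted letters of 'pots': 'opst'
Sorted letters of 'tpso': 'opst'
They match.

Yes


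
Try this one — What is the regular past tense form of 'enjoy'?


Apply rule: Add -ed. 'enjoy' becomes 'enjoyed'.

enjoyed


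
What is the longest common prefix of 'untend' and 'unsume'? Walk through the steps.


Compare from the start: 2 characters match: 'un'. Mismatch at position 3: 't' vs 's'.

un


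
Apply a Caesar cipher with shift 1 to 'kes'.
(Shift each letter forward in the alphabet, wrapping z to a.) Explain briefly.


Shift each letter by 1: k -> l, e -> f, s -> t. Result: 'lft'.

lft


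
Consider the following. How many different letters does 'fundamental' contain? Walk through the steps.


Unique letters in 'fundamental': {a, d, e, f, l, m, n, t, u} = 9 distinct letters.

9


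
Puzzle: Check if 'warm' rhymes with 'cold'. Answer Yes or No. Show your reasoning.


Rime (stressed vowel + following sounds) of 'warm': -arm = /ɔːrm/
Rime of 'cold': -old = /oʊld/
/ɔːrm/ and /oʊld/ are different ending sounds, so the words do not rhyme.

No


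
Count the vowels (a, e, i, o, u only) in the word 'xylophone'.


Vowels in 'xylophone': o, o, e = 3 vowels.

3


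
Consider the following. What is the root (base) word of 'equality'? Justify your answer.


Remove suffix '-ity' from 'equality' to get root 'equal'.

equal


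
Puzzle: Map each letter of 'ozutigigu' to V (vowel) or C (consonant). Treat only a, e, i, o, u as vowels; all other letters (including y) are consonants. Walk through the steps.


Letter mapping: o = V, z = C, u = V, t = C, i = V, g = C, i = V, g = C, u = V.

VCVCVCVCV


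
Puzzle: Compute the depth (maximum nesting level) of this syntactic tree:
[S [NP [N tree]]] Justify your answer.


Count bracket nesting levels:
'[' at pos 0: depth = 1
'[' at pos 3: depth = 2
'[' at pos 7: depth = 3
Maximum depth reached: 3

3


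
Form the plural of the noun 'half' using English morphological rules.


Apply rule: Change -f to -ves. 'half' becomes 'halves'.

halves


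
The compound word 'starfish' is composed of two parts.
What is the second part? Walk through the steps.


Split 'starfish' into 'star' + 'fish'. The second part is 'fish'.

fish


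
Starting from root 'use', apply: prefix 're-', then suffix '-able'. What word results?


Step 1: Add prefix 're-' to 'use' = 'reuse'
Step 2: Add suffix '-able' to 'reuse' = 'reusable'

reusable


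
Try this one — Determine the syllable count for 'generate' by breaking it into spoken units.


Break 'generate' into syllables: gen-er-ate -> gen | er | ate = 3 syllables

3 syllables


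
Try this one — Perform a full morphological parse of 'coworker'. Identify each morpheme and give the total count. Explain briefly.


Step 1: Identify prefix: 'co' (meaning: together)
Step 2: Identify root: 'work'
Step 3: Identify suffix(es): 'er'
Decomposition: co- (prefix: together) + work (root) + -er (suffix: one who)
Total morphemes: 3

3 morphemes (co- (prefix: together) + work (root) + -er (suffix: one who))


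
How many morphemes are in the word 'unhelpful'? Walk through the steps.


Decomposition: un- (prefix) + help (root) + -ful (suffix) = 3 morpheme(s)

3 morphemes


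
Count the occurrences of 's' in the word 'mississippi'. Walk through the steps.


Letter 's' in 'mississippi': found at position(s) 3, 4, 6, 7 = 4 occurrence(s).

4


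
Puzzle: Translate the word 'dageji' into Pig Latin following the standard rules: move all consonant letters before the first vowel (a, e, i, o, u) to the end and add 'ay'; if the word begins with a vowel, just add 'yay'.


'dageji': move consonant cluster 'd' to end and add 'ay': 'agejiday'.

agejiday


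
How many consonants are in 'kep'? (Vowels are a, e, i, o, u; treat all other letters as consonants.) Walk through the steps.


Consonants in 'kep': k, p = 2 consonants.

2


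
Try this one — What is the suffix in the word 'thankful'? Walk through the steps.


The word 'thankful' = 'thank' (root) + '-ful' (suffix). The suffix is '-ful'.

ful


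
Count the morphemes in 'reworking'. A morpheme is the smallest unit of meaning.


Decomposition: re- (prefix) + work (root) + -ing (suffix) = 3 morpheme(s)

3 morphemes


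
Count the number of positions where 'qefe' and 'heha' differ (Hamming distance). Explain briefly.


Alignment:
Position 1: 'q' vs 'h' = DIFFER
Position 2: 'e' vs 'e' = match
Position 3: 'f' vs 'h' = DIFFER
Position 4: 'e' vs 'a' = DIFFER
Total differences: 3

3


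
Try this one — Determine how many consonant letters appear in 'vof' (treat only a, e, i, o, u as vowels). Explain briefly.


Consonants in 'vof': v, f = 2 consonants.

2


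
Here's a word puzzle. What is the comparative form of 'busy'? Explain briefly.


Apply comparative formation (consonant + y: change y to i, add -er): 'busy' -> 'busier'.

busier


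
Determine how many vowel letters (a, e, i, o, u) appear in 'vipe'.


Vowels in 'vipe': i, e = 2 vowels.

2


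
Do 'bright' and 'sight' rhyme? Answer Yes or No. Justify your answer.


Rime (stressed vowel + following sounds) of 'bright': -ight = /aɪt/
Rime of 'sight': -ight = /aɪt/
/aɪt/ and /aɪt/ are the same ending sound, so the words rhyme.

Yes


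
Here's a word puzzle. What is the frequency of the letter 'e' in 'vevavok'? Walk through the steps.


Letter 'e' in 'vevavok': found at position(s) 2 = 1 occurrence(s).

1


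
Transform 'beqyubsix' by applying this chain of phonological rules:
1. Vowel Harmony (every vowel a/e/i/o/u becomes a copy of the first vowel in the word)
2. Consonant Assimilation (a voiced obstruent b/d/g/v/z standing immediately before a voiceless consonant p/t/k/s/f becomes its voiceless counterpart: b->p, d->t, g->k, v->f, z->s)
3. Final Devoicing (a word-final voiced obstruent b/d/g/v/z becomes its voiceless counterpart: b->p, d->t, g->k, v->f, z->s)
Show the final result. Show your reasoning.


Starting form: 'beqyubsix'
Rule 1: Vowel Harmony: all vowels become 'e' (matching first vowel). 'beqyubsix' -> 'beqyebsex'
Rule 2: Consonant Assimilation: voiced obstruent before voiceless consonant becomes voiceless ('bs' -> 'ps'). 'beqyebsex' -> 'beqyepsex'
Rule 3: Final Devoicing: final consonant 'x' is not one of the voiced obstruents b/d/g/v/z. No change.
Final form: 'beqyepsex'

beqyepsex


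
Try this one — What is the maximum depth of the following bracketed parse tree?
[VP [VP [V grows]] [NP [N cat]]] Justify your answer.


Count bracket nesting levels:
'[' at pos 0: depth = 1
'[' at pos 4: depth = 2
'[' at pos 8: depth = 3
'[' at pos 19: depth = 2
'[' at pos 23: depth = 3
Maximum depth reached: 3

3


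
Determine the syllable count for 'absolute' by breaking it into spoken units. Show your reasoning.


Break 'absolute' into syllables: ab-so-lute -> ab | so | lute = 3 syllables

3 syllables


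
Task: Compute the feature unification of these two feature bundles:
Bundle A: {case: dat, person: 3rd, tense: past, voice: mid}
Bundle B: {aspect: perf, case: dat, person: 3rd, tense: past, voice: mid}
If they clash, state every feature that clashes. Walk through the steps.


Compare features:
aspect: A=_ vs B=perf -> unified: perf
case: A=dat vs B=dat -> unified: dat
person: A=3rd vs B=3rd -> unified: 3rd
tense: A=past vs B=past -> unified: past
voice: A=mid vs B=mid -> unified: mid
No clashes found.

Unified: {aspect: perf, case: dat, person: 3rd, tense: past, voice: mid}


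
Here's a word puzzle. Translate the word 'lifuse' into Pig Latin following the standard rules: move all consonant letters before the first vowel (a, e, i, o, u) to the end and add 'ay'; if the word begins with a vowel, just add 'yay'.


'lifuse': move consonant cluster 'l' to end and add 'ay': 'ifuselay'.

ifuselay


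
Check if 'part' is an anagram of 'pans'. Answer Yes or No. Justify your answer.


Sorted letters of 'part': 'aprt'
Sorted letters of 'pans': 'anps'
They do not match.

No


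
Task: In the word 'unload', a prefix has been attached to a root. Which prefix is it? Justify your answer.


The word 'unload' = 'un' (prefix) + 'load' (root). The prefix is 'un'.

un


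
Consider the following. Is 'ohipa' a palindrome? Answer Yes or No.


Forward: 'ohipa'
Reversed: 'apiho'
They differ.

No


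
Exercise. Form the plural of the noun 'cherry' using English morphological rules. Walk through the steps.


Apply rule: Change -y to -ies (consonant + y). 'cherry' becomes 'cherries'.

cherries


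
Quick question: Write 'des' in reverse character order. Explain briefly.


Reverse 'des' character by character: 'sed'.

sed


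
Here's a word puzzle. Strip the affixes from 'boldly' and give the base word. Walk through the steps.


Remove suffix '-ly' from 'boldly' to get root 'bold'.

bold


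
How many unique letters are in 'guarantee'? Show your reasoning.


Unique letters in 'guarantee': {a, e, g, n, r, t, u} = 7 distinct letters.

7


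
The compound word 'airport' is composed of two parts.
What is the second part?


Split 'airport' into 'air' + 'port'. The second part is 'port'.

port


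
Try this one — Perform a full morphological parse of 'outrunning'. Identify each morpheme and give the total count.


Step 1: Identify prefix: 'out' (meaning: surpass)
Step 2: Identify root: 'run'
Step 3: Identify suffix(es): 'ing'
Decomposition: out- (prefix: surpass) + run (root) + -ing (suffix: ongoing action)
Total morphemes: 3

3 morphemes (out- (prefix: surpass) + run (root) + -ing (suffix: ongoing action))


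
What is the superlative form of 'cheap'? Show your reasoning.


Apply superlative formation (add -est): 'cheap' -> 'cheapest'.

cheapest


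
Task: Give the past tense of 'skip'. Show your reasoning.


Apply rule: Double final consonant and add -ed. 'skip' becomes 'skipped'.

skipped


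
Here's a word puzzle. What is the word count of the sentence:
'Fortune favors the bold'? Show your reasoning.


Split into words: Fortune | favors | the | bold = 4 words.

4


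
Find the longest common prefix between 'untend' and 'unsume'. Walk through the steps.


Compare from the start: 2 characters match: 'un'. Mismatch at position 3: 't' vs 's'.

un


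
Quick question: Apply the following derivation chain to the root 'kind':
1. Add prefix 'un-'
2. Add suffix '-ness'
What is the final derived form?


Step 1: Add prefix 'un-' to 'kind' = 'unkind'
Step 2: Add suffix '-ness' to 'unkind' = 'unkindness'

unkindness


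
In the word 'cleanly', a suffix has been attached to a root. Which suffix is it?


The word 'cleanly' = 'clean' (root) + '-ly' (suffix). The suffix is '-ly'.

ly


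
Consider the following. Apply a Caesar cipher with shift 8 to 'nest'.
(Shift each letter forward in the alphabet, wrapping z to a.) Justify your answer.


Shift each letter by 8: n -> v, e -> m, s -> a, t -> b. Result: 'vmab'.

vmab


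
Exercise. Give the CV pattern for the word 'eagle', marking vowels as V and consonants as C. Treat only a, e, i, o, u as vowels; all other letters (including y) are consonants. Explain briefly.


Letter mapping: e = V, a = V, g = C, l = C, e = V.

VVCCV


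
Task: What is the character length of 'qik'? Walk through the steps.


Spell out 'qik' and number each letter: q(1), i(2), k(3). Total: 3 letters.

3


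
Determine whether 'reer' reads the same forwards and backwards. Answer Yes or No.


Forward: 'reer'
Reversed: 'reer'
They are identical.

Yes


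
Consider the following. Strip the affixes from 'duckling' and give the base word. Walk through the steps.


Remove suffix '-ling' from 'duckling' to get root 'duck'.

duck


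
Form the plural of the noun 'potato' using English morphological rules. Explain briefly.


Apply rule: Add -es (consonant + o). 'potato' becomes 'potatoes'.

potatoes


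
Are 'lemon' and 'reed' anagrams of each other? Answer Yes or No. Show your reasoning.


Sorted letters of 'lemon': 'elmno'
Sorted letters of 'reed': 'deer'
They do not match.

No


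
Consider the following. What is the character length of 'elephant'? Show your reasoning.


Spell out 'elephant' and number each letter: e(1), l(2), e(3), p(4), h(5), a(6), n(7), t(8). Total: 8 letters.

8


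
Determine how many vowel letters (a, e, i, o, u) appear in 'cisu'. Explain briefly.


Vowels in 'cisu': i, u = 2 vowels.

2


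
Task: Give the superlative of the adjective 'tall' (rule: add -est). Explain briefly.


Apply superlative formation (add -est): 'tall' -> 'tallest'.

tallest


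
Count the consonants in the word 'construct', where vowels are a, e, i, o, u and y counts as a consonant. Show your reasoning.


Consonants in 'construct': c, n, s, t, r, c, t = 7 consonants.

7


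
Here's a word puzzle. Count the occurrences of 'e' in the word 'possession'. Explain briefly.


Letter 'e' in 'possession': found at position(s) 5 = 1 occurrence(s).

1


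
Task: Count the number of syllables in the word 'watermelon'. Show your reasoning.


Break 'watermelon' into syllables: wa-ter-mel-on -> wa | ter | mel | on = 4 syllables

4 syllables


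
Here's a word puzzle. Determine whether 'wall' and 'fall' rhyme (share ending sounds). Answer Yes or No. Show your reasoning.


Rime (stressed vowel + following sounds) of 'wall': -all = /ɔːl/
Rime of 'fall': -all = /ɔːl/
/ɔːl/ and /ɔːl/ are the same ending sound, so the words rhyme.

Yes


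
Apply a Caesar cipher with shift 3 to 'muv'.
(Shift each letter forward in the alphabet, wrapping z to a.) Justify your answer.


Shift each letter by 3: m -> p, u -> x, v -> y. Result: 'pxy'.

pxy


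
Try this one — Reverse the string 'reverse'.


Reverse 'reverse' character by character: 'esrever'.

esrever


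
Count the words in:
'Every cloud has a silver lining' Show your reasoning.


Split into words: Every | cloud | has | a | silver | lining = 6 words.

6


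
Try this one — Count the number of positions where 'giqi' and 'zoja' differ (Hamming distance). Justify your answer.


Alignment:
Position 1: 'g' vs 'z' = DIFFER
Position 2: 'i' vs 'o' = DIFFER
Position 3: 'q' vs 'j' = DIFFER
Position 4: 'i' vs 'a' = DIFFER
Total differences: 4

4


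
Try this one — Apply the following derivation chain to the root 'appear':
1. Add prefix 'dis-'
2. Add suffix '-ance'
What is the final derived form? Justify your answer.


Step 1: Add prefix 'dis-' to 'appear' = 'disappear'
Step 2: Add suffix '-ance' to 'disappear' = 'disappearance'

disappearance


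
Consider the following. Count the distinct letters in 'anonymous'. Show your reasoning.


Unique letters in 'anonymous': {a, m, n, o, s, u, y} = 7 distinct letters.

7


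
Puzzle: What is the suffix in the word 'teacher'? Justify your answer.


The word 'teacher' = 'teach' (root) + '-er' (suffix). The suffix is '-er'.

er


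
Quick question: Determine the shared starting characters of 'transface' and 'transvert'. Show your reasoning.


Compare from the start: 5 characters match: 'trans'. Mismatch at position 6: 'f' vs 'v'.

trans


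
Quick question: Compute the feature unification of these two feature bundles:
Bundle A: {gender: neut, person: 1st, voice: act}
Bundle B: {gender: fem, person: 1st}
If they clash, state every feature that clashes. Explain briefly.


Compare features:
gender: A=neut vs B=fem -> CLASH
person: A=1st vs B=1st -> unified: 1st
voice: A=act vs B=_ -> unified: act
Clash detected on feature 'gender' (neut vs fem); unification fails.

CLASH on 'gender' (neut vs fem)


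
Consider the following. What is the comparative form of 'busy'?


Apply comparative formation (consonant + y: change y to i, add -er): 'busy' -> 'busier'.

busier


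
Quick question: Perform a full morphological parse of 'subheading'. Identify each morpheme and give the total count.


Step 1: Identify prefix: 'sub' (meaning: below)
Step 2: Identify root: 'head'
Step 3: Identify suffix(es): 'ing'
Decomposition: sub- (prefix: below) + head (root) + -ing (suffix: ongoing/result)
Total morphemes: 3

3 morphemes (sub- (prefix: below) + head (root) + -ing (suffix: ongoing/result))


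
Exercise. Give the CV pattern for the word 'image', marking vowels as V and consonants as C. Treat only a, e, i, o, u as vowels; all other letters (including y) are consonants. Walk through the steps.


Letter mapping: i = V, m = C, a = V, g = C, e = V.

VCVCV


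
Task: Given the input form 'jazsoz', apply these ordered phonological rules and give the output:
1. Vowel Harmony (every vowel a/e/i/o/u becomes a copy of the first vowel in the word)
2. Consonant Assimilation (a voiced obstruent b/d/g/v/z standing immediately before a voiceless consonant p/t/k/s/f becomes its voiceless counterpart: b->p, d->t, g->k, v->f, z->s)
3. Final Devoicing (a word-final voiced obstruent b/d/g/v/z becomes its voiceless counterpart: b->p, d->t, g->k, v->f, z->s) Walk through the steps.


Starting form: 'jazsoz'
Rule 1: Vowel Harmony: all vowels become 'a' (matching first vowel). 'jazsoz' -> 'jazsaz'
Rule 2: Consonant Assimilation: voiced obstruent before voiceless consonant becomes voiceless ('zs' -> 'ss'). 'jazsaz' -> 'jassaz'
Rule 3: Final Devoicing: word-final voiced obstruent 'z' becomes voiceless 's'. 'jassaz' -> 'jassas'
Final form: 'jassas'

jassas


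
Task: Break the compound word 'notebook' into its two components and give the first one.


Split 'notebook' into 'note' + 'book'. The first part is 'note'.

note


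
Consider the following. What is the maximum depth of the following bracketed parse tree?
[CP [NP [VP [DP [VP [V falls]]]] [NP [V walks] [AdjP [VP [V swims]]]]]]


Count bracket nesting levels:
'[' at pos 0: depth = 1
'[' at pos 4: depth = 2
'[' at pos 8: depth = 3
'[' at pos 12: depth = 4
'[' at pos 16: depth = 5
'[' at pos 20: depth = 6
'[' at pos 33: depth = 3
'[' at pos 37: depth = 4
'[' at pos 47: depth = 4
'[' at pos 53: depth = 5
'[' at pos 57: depth = 6
Maximum depth reached: 6

6


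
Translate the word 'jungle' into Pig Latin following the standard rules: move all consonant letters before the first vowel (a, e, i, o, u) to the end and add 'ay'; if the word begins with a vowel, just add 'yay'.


'jungle': move consonant cluster 'j' to end and add 'ay': 'unglejay'.

unglejay


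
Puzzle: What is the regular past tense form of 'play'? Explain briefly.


Apply rule: Add -ed. 'play' becomes 'played'.

played


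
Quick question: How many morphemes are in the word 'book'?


Decomposition: book (free morpheme) = 1 morpheme(s)

1 morphemes


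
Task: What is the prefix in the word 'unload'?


The word 'unload' = 'un' (prefix) + 'load' (root). The prefix is 'un'.

un


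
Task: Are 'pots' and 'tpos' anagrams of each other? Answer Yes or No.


Sorted letters of 'pots': 'opst'
Sorted letters of 'tpos': 'opst'
They match.

Yes


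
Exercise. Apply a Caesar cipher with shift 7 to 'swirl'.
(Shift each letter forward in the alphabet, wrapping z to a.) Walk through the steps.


Shift each letter by 7: s -> z, w -> d, i -> p, r -> y, l -> s. Result: 'zdpys'.

zdpys


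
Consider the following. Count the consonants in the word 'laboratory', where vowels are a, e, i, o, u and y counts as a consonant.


Consonants in 'laboratory': l, b, r, t, r, y = 6 consonants.

6


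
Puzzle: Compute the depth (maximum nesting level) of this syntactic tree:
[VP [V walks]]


Count bracket nesting levels:
'[' at pos 0: depth = 1
'[' at pos 4: depth = 2
Maximum depth reached: 2

2


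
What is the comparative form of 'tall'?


Apply comparative formation (add -er): 'tall' -> 'taller'.

taller


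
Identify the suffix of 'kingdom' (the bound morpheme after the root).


The word 'kingdom' = 'king' (root) + '-dom' (suffix). The suffix is '-dom'.

dom


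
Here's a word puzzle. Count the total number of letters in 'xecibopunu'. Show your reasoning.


Spell out 'xecibopunu' and number each letter: x(1), e(2), c(3), i(4), b(5), o(6), p(7), u(8), n(9), u(10). Total: 10 letters.

10


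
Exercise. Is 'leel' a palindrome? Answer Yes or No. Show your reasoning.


Forward: 'leel'
Reversed: 'leel'
They are identical.

Yes


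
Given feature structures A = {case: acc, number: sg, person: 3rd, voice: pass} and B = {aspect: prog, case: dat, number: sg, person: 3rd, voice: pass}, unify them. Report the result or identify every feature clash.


Compare features:
aspect: A=_ vs B=prog -> unified: prog
case: A=acc vs B=dat -> CLASH
number: A=sg vs B=sg -> unified: sg
person: A=3rd vs B=3rd -> unified: 3rd
voice: A=pass vs B=pass -> unified: pass
Clash detected on feature 'case' (acc vs dat); unification fails.

CLASH on 'case' (acc vs dat)


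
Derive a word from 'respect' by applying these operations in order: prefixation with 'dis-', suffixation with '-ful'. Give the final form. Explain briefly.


Step 1: Add prefix 'dis-' to 'respect' = 'disrespect'
Step 2: Add suffix '-ful' to 'disrespect' = 'disrespectful'

disrespectful


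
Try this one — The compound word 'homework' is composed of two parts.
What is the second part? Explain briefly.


Split 'homework' into 'home' + 'work'. The second part is 'work'.

work


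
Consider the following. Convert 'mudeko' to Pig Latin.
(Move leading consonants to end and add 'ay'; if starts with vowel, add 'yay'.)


'mudeko': move consonant cluster 'm' to end and add 'ay': 'udekomay'.

udekomay


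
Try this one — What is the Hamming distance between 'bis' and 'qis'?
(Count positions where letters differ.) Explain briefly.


Alignment:
Position 1: 'b' vs 'q' = DIFFER
Position 2: 'i' vs 'i' = match
Position 3: 's' vs 's' = match
Total differences: 1

1


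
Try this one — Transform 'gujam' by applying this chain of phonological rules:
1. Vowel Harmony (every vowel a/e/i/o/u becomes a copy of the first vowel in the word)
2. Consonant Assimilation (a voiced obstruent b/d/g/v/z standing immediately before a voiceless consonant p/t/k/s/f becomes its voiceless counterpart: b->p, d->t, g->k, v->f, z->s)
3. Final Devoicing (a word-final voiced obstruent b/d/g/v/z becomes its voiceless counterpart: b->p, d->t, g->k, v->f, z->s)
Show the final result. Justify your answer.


Starting form: 'gujam'
Rule 1: Vowel Harmony: all vowels become 'u' (matching first vowel). 'gujam' -> 'gujum'
Rule 2: Consonant Assimilation: no voiced obstruent (b/d/g/v/z) stands immediately before a voiceless consonant (p/t/k/s/f). No change.
Rule 3: Final Devoicing: final consonant 'm' is not one of the voiced obstruents b/d/g/v/z. No change.
Final form: 'gujum'

gujum


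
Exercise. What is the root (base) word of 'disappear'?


Remove prefix 'dis' from 'disappear' to get root 'appear'.

appear


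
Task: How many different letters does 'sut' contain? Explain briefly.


Unique letters in 'sut': {s, t, u} = 3 distinct letters.

3


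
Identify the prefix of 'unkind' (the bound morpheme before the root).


The word 'unkind' = 'un' (prefix) + 'kind' (root). The prefix is 'un'.

un


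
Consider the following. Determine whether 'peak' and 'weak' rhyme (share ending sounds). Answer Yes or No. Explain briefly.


Rime (stressed vowel + following sounds) of 'peak': -eak = /iːk/
Rime of 'weak': -eak = /iːk/
/iːk/ and /iːk/ are the same ending sound, so the words rhyme.

Yes


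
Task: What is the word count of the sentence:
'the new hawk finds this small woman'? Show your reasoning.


Split into words: the | new | hawk | finds | this | small | woman = 7 words.

7


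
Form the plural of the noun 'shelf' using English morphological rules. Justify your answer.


Apply rule: Change -f to -ves. 'shelf' becomes 'shelves'.

shelves


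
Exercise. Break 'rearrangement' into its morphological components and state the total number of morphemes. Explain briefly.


Step 1: Identify prefix: 're' (meaning: again)
Step 2: Identify root: 'arrange'
Step 3: Identify suffix(es): 'ment'
Decomposition: re- (prefix: again) + arrange (root) + -ment (suffix: action/result)
Total morphemes: 3

3 morphemes (re- (prefix: again) + arrange (root) + -ment (suffix: action/result))


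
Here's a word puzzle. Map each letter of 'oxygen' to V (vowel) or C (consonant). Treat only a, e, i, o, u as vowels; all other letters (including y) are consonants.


Letter mapping: o = V, x = C, y = C, g = C, e = V, n = C.

VCCCVC


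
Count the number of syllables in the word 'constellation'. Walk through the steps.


Break 'constellation' into syllables: con-stel-la-tion -> con | stel | la | tion = 4 syllables

4 syllables


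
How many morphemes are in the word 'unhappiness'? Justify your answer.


Decomposition: un- (prefix) + happy (root) + -ness (suffix) = 3 morpheme(s)

3 morphemes


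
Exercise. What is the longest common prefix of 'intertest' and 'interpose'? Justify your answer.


Compare from the start: 5 characters match: 'inter'. Mismatch at position 6: 't' vs 'p'.

inter


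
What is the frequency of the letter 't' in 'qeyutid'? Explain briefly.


Letter 't' in 'qeyutid': found at position(s) 5 = 1 occurrence(s).

1


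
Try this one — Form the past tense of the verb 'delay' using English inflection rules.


Apply rule: Add -ed. 'delay' becomes 'delayed'.

delayed


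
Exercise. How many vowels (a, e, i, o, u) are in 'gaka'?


Vowels in 'gaka': a, a = 2 vowels.

2


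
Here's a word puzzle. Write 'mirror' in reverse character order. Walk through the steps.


Reverse 'mirror' character by character: 'rorrim'.

rorrim


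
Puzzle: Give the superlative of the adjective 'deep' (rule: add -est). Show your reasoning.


Apply superlative formation (add -est): 'deep' -> 'deepest'.

deepest


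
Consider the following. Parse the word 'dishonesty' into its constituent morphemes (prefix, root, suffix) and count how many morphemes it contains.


Step 1: Identify prefix: 'dis' (meaning: not/apart)
Step 2: Identify root: 'honest'
Step 3: Identify suffix(es): 'y'
Decomposition: dis- (prefix: not/apart) + honest (root) + -y (suffix: quality)
Total morphemes: 3

3 morphemes (dis- (prefix: not/apart) + honest (root) + -y (suffix: quality))


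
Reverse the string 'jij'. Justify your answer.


Reverse 'jij' character by character: 'jij'.

jij


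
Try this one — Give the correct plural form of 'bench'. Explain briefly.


Apply rule: Add -es (sibilant/fricative ending). 'bench' becomes 'benches'.

benches


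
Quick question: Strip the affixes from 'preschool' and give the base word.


Remove prefix 'pre' from 'preschool' to get root 'school'.

school


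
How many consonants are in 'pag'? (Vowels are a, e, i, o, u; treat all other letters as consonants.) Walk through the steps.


Consonants in 'pag': p, g = 2 consonants.

2


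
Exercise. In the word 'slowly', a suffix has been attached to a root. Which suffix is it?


The word 'slowly' = 'slow' (root) + '-ly' (suffix). The suffix is '-ly'.

ly


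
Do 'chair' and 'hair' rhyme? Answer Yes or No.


Rime (stressed vowel + following sounds) of 'chair': -air = /ɛər/
Rime of 'hair': -air = /ɛər/
/ɛər/ and /ɛər/ are the same ending sound, so the words rhyme.

Yes


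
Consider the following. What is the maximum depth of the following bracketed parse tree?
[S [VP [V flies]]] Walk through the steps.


Count bracket nesting levels:
'[' at pos 0: depth = 1
'[' at pos 3: depth = 2
'[' at pos 7: depth = 3
Maximum depth reached: 3

3


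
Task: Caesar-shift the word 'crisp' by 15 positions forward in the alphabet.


Shift each letter by 15: c -> r, r -> g, i -> x, s -> h, p -> e. Result: 'rgxhe'.

rgxhe


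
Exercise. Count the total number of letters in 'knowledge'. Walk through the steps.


Spell out 'knowledge' and number each letter: k(1), n(2), o(3), w(4), l(5), e(6), d(7), g(8), e(9). Total: 9 letters.

9


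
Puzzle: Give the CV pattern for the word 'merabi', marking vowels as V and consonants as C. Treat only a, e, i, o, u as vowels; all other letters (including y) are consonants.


Letter mapping: m = C, e = V, r = C, a = V, b = C, i = V.

CVCVCV


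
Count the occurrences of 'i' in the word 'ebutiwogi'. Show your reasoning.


Letter 'i' in 'ebutiwogi': found at position(s) 5, 9 = 2 occurrence(s).

2


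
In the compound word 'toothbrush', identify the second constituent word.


Split 'toothbrush' into 'tooth' + 'brush'. The second part is 'brush'.

brush


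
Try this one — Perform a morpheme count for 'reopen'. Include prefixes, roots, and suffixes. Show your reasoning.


Decomposition: re- (prefix) + open (root) = 2 morpheme(s)

2 morphemes


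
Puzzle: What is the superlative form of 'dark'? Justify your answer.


Apply superlative formation (add -est): 'dark' -> 'darkest'.

darkest


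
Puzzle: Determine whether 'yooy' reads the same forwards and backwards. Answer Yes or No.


Forward: 'yooy'
Reversed: 'yooy'
They are identical.

Yes


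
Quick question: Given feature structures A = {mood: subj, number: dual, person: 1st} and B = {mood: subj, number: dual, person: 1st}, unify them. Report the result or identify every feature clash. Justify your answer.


Compare features:
mood: A=subj vs B=subj -> unified: subj
number: A=dual vs B=dual -> unified: dual
person: A=1st vs B=1st -> unified: 1st
No clashes found.

Unified: {mood: subj, number: dual, person: 1st}


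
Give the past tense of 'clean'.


Apply rule: Add -ed. 'clean' becomes 'cleaned'.

cleaned


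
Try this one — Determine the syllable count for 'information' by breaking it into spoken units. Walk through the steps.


Break 'information' into syllables: in-for-ma-tion -> in | for | ma | tion = 4 syllables

4 syllables


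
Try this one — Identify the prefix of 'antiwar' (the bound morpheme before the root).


The word 'antiwar' = 'anti' (prefix) + 'war' (root). The prefix is 'anti'.

anti


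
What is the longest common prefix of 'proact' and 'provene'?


Compare from the start: 3 characters match: 'pro'. Mismatch at position 4: 'a' vs 'v'.

pro


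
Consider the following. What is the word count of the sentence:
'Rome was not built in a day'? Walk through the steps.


Split into words: Rome | was | not | built | in | a | day = 7 words.

7


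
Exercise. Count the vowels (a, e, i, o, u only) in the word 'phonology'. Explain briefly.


Vowels in 'phonology': o, o, o = 3 vowels.

3


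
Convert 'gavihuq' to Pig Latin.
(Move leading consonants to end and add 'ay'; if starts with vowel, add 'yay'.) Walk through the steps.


'gavihuq': move consonant cluster 'g' to end and add 'ay': 'avihuqgay'.

avihuqgay


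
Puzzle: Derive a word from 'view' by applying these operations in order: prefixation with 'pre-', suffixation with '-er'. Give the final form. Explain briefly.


Step 1: Add prefix 'pre-' to 'view' = 'preview'
Step 2: Add suffix '-er' to 'preview' = 'previewer'

previewer


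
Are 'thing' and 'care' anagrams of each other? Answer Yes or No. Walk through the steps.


Sorted letters of 'thing': 'ghint'
Sorted letters of 'care': 'acer'
They do not match.

No


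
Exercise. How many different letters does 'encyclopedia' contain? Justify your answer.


Unique letters in 'encyclopedia': {a, c, d, e, i, l, n, o, p, y} = 10 distinct letters.

10


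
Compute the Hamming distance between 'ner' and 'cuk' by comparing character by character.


Alignment:
Position 1: 'n' vs 'c' = DIFFER
Position 2: 'e' vs 'u' = DIFFER
Position 3: 'r' vs 'k' = DIFFER
Total differences: 3

3


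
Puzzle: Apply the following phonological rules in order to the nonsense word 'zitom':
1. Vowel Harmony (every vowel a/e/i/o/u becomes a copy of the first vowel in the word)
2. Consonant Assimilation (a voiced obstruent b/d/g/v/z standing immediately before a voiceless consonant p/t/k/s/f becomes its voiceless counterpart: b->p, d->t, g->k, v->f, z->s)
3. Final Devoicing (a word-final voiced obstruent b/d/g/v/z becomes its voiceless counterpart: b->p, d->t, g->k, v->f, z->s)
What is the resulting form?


Starting form: 'zitom'
Rule 1: Vowel Harmony: all vowels become 'i' (matching first vowel). 'zitom' -> 'zitim'
Rule 2: Consonant Assimilation: no voiced obstruent (b/d/g/v/z) stands immediately before a voiceless consonant (p/t/k/s/f). No change.
Rule 3: Final Devoicing: final consonant 'm' is not one of the voiced obstruents b/d/g/v/z. No change.
Final form: 'zitim'

zitim


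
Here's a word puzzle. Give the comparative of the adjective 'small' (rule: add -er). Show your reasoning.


Apply comparative formation (add -er): 'small' -> 'smaller'.

smaller


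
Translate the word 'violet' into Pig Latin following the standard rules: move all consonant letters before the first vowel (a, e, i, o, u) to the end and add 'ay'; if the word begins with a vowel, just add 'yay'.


'violet': move consonant cluster 'v' to end and add 'ay': 'ioletvay'.

ioletvay


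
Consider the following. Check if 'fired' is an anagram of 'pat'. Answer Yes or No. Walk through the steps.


Sorted letters of 'fired': 'defir'
Sorted letters of 'pat': 'apt'
They do not match.

No


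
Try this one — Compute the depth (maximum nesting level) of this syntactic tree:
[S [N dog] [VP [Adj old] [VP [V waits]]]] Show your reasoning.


Count bracket nesting levels:
'[' at pos 0: depth = 1
'[' at pos 3: depth = 2
'[' at pos 11: depth = 2
'[' at pos 15: depth = 3
'[' at pos 25: depth = 3
'[' at pos 29: depth = 4
Maximum depth reached: 4

4


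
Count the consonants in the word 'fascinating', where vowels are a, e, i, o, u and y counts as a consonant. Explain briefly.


Consonants in 'fascinating': f, s, c, n, t, n, g = 7 consonants.

7


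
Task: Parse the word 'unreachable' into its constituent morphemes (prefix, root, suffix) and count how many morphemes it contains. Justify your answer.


Step 1: Identify prefix: 'un' (meaning: not/reverse)
Step 2: Identify root: 'reach'
Step 3: Identify suffix(es): 'able'
Decomposition: un- (prefix: not/reverse) + reach (root) + -able (suffix: capable of)
Total morphemes: 3

3 morphemes (un- (prefix: not/reverse) + reach (root) + -able (suffix: capable of))


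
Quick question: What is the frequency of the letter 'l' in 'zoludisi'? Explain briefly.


Letter 'l' in 'zoludisi': found at position(s) 3 = 1 occurrence(s).

1


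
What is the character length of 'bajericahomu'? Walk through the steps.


Spell out 'bajericahomu' and number each letter: b(1), a(2), j(3), e(4), r(5), i(6), c(7), a(8), h(9), o(10), m(11), u(12). Total: 12 letters.

12


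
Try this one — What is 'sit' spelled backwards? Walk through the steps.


Reverse 'sit' character by character: 'tis'.

tis


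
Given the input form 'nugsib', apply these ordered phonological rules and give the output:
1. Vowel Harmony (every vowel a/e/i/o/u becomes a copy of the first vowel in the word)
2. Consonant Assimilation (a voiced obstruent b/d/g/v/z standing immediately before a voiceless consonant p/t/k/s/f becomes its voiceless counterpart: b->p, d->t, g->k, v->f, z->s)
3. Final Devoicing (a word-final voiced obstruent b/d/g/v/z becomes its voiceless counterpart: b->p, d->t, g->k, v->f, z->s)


Starting form: 'nugsib'
Rule 1: Vowel Harmony: all vowels become 'u' (matching first vowel). 'nugsib' -> 'nugsub'
Rule 2: Consonant Assimilation: voiced obstruent before voiceless consonant becomes voiceless ('gs' -> 'ks'). 'nugsub' -> 'nuksub'
Rule 3: Final Devoicing: word-final voiced obstruent 'b' becomes voiceless 'p'. 'nuksub' -> 'nuksup'
Final form: 'nuksup'

nuksup
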